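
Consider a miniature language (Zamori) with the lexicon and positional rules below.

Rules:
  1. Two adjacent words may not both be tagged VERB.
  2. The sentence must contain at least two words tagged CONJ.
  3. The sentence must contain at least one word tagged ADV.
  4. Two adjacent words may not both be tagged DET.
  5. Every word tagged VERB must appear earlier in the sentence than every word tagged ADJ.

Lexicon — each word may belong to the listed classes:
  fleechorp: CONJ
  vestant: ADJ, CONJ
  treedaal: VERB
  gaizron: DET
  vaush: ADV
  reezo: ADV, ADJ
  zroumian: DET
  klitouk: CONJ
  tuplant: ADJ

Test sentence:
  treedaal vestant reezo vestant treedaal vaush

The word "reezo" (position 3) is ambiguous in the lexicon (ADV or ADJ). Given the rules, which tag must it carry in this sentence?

ADV

Candidates per position — 1:treedaal {VERB}; 2:vestant {ADJ,CONJ}; 3:reezo {ADV,ADJ}; 4:vestant {ADJ,CONJ}; 5:treedaal {VERB}; 6:vaush {ADV}.
Position 2: tagging it ADJ would leave rule 2 unsatisfiable, so it must be CONJ.
Position 3: tagging it ADJ would leave rule 5 unsatisfiable, so it must be ADV.
Position 4: tagging it ADJ would leave rule 2 unsatisfiable, so it must be CONJ.
That leaves exactly one tagging: VERB CONJ ADV CONJ VERB ADV.
Check: rule 1 ✓; rule 2 ✓; rule 3 ✓; rule 4 ✓; rule 5 ✓.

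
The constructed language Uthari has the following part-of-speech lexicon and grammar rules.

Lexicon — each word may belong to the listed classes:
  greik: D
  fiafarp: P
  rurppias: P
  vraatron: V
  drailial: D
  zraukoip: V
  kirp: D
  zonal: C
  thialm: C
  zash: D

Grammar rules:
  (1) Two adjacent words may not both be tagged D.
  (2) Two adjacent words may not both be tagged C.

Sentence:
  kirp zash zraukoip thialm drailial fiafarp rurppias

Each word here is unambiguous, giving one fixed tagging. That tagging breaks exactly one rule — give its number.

Fixed tagging: D D V C D P P.
Rule check: R1 fails, R2 ok.
Only rule 1 fails.

1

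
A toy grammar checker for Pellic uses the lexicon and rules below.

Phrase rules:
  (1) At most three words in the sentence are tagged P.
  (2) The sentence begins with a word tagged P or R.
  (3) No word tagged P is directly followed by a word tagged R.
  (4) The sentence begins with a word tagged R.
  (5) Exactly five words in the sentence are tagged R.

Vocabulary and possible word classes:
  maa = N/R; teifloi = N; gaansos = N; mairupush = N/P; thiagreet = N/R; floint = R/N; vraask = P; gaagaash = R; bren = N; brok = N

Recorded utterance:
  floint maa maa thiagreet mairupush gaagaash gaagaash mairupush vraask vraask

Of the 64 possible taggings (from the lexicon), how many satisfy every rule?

Candidates per position — 1:floint {R,N}; 2:maa {N,R}; 3:maa {N,R}; 4:thiagreet {N,R}; 5:mairupush {N,P}; 6:gaagaash {R}; 7:gaagaash {R}; 8:mairupush {N,P}; 9:vraask {P}; 10:vraask {P}.
There are 64 candidate sequences in total.
Checking each against the rules leaves 6 sequences.
Count = 6.

6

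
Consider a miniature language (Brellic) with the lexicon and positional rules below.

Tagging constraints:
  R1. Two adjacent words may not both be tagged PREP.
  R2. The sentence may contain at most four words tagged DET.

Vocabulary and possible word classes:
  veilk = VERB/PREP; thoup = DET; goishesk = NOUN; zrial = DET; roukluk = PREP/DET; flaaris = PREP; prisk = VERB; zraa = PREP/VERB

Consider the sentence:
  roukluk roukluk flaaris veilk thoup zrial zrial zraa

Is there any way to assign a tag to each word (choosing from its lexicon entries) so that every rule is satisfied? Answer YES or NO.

YES

Candidates per position — 1:roukluk {PREP,DET}; 2:roukluk {PREP,DET}; 3:flaaris {PREP}; 4:veilk {VERB,PREP}; 5:thoup {DET}; 6:zrial {DET}; 7:zrial {DET}; 8:zraa {PREP,VERB}.
One satisfying assignment: PREP DET PREP VERB DET DET DET VERB.
Rule-by-rule: rule 1 ✓; rule 2 ✓.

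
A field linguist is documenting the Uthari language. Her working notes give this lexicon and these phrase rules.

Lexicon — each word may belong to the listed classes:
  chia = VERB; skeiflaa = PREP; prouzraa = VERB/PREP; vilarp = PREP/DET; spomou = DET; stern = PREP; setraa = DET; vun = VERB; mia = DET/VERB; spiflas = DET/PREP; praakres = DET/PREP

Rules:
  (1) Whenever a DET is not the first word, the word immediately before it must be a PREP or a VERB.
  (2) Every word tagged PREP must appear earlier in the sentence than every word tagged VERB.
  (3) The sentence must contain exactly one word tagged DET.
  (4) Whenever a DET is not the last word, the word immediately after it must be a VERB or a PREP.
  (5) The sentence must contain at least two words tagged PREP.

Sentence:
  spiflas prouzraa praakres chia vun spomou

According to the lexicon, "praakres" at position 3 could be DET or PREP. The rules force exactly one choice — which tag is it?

Candidates per position — 1:spiflas {DET,PREP}; 2:prouzraa {VERB,PREP}; 3:praakres {DET,PREP}; 4:chia {VERB}; 5:vun {VERB}; 6:spomou {DET}.
Position 1: tagging it DET would leave rule 3 unsatisfiable, so it must be PREP.
Position 3: tagging it DET would leave rule 3 unsatisfiable, so it must be PREP.
Position 2: tagging it VERB would leave rule 2 unsatisfiable, so it must be PREP.
The only consistent sequence is: PREP PREP PREP VERB VERB DET.
Checking: rule 1 ok; rule 2 ok; rule 3 ok; rule 4 ok; rule 5 ok.

PREP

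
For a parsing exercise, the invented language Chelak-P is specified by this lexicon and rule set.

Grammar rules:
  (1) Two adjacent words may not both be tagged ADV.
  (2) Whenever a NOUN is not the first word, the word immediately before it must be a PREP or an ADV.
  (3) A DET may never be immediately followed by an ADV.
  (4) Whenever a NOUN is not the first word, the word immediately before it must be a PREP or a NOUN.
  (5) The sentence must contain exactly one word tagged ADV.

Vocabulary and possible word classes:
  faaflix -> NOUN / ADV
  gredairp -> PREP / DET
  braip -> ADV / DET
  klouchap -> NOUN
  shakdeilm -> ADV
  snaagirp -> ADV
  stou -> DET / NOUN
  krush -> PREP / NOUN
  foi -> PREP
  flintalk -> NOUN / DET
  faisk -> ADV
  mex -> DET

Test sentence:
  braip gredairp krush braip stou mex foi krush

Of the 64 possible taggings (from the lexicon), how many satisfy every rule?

Candidates per position — 1:braip {ADV,DET}; 2:gredairp {PREP,DET}; 3:krush {PREP,NOUN}; 4:braip {ADV,DET}; 5:stou {DET,NOUN}; 6:mex {DET}; 7:foi {PREP}; 8:krush {PREP,NOUN}.
There are 64 candidate sequences in total.
Checking each against the rules leaves 12 sequences.
Count = 12.

12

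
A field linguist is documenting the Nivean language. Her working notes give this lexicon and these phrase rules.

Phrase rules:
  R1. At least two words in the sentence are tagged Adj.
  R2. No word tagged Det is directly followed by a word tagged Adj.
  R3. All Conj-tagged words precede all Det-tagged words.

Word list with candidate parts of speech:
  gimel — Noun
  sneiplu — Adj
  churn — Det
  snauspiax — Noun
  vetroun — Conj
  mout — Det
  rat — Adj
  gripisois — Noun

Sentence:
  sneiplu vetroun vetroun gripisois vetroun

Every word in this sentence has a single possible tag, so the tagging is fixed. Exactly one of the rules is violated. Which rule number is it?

1

Fixed tagging: Adj Conj Conj Noun Conj.
Checking each rule: R1 fail, R2 pass, R3 pass.
Only rule 1 fails.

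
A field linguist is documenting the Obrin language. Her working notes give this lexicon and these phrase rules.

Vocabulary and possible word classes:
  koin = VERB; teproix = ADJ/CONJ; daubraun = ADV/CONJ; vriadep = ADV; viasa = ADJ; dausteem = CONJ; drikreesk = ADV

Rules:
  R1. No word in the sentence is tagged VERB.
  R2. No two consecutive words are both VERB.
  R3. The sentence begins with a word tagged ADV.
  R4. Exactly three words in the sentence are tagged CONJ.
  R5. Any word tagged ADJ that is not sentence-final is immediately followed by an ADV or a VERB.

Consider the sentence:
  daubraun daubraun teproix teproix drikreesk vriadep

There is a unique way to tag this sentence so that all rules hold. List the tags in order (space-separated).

ADV CONJ CONJ CONJ ADV ADV

Candidates per position — 1:daubraun {ADV,CONJ}; 2:daubraun {ADV,CONJ}; 3:teproix {ADJ,CONJ}; 4:teproix {ADJ,CONJ}; 5:drikreesk {ADV}; 6:vriadep {ADV}.
If word 1 were CONJ, no tagging could satisfy rule 3; so word 1 is ADV.
If word 2 were ADV, no tagging could satisfy rule 4; so word 2 is CONJ.
If word 3 were ADJ, no tagging could satisfy rule 4; so word 3 is CONJ.
If word 4 were ADJ, no tagging could satisfy rule 4; so word 4 is CONJ.
The unique satisfying tagging is: ADV CONJ CONJ CONJ ADV ADV.
Checking: rule 1 ✓; rule 2 ✓; rule 3 ✓; rule 4 ✓; rule 5 ✓.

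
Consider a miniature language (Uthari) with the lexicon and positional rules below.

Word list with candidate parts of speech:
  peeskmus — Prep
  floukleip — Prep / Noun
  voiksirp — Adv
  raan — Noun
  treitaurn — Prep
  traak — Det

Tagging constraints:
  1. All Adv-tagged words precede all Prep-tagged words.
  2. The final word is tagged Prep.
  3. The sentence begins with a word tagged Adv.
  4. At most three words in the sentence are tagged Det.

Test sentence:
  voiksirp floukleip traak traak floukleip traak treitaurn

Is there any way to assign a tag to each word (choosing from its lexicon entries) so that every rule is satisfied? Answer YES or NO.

Candidates per position — 1:voiksirp {Adv}; 2:floukleip {Prep,Noun}; 3:traak {Det}; 4:traak {Det}; 5:floukleip {Prep,Noun}; 6:traak {Det}; 7:treitaurn {Prep}.
One satisfying assignment: Adv Noun Det Det Prep Det Prep.
Verifying each rule — rule 1 ✓; rule 2 ✓; rule 3 ✓; rule 4 ✓.

YES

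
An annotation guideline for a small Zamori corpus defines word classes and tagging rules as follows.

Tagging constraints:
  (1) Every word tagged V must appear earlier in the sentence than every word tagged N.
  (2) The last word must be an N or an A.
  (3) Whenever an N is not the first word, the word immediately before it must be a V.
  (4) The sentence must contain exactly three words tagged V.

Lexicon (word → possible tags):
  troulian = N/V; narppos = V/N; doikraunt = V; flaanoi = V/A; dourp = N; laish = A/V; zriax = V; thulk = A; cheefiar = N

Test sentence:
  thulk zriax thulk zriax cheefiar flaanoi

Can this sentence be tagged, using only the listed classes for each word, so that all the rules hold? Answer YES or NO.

Candidates per position — 1:thulk {A}; 2:zriax {V}; 3:thulk {A}; 4:zriax {V}; 5:cheefiar {N}; 6:flaanoi {V,A}.
Every candidate sequence violates at least one rule; no consistent tagging exists.

NO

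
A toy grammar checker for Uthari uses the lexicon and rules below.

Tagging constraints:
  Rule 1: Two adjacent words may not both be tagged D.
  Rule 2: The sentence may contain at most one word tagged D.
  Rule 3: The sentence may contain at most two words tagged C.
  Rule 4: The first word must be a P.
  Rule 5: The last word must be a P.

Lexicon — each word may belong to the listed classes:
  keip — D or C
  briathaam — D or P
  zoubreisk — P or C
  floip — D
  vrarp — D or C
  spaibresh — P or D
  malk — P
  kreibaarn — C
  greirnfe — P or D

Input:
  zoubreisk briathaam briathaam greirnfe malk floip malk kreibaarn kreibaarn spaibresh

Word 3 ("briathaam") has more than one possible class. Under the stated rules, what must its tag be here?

Candidates per position — 1:zoubreisk {P,C}; 2:briathaam {D,P}; 3:briathaam {D,P}; 4:greirnfe {P,D}; 5:malk {P}; 6:floip {D}; 7:malk {P}; 8:kreibaarn {C}; 9:kreibaarn {C}; 10:spaibresh {P,D}.
At position 1, choosing C makes rule 3 impossible to satisfy; hence P.
At position 2, choosing D makes rule 2 impossible to satisfy; hence P.
At position 3, choosing D makes rule 2 impossible to satisfy; hence P.
At position 4, choosing D makes rule 2 impossible to satisfy; hence P.
At position 10, choosing D makes rule 2 impossible to satisfy; hence P.
The only consistent sequence is: P P P P P D P C C P.
Rule-by-rule: rule 1 satisfied; rule 2 satisfied; rule 3 satisfied; rule 4 satisfied; rule 5 satisfied.

P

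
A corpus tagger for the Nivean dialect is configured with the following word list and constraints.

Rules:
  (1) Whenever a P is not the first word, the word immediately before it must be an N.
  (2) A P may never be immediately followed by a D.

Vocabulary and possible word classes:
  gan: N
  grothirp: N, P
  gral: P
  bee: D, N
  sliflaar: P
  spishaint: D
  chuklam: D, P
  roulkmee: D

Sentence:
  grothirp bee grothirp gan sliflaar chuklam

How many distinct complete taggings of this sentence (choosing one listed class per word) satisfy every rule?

0

Candidates per position — 1:grothirp {N,P}; 2:bee {D,N}; 3:grothirp {N,P}; 4:gan {N}; 5:sliflaar {P}; 6:chuklam {D,P}.
There are 16 candidate sequences in total.
Every candidate sequence violates at least one rule; no consistent tagging exists.
Count = 0.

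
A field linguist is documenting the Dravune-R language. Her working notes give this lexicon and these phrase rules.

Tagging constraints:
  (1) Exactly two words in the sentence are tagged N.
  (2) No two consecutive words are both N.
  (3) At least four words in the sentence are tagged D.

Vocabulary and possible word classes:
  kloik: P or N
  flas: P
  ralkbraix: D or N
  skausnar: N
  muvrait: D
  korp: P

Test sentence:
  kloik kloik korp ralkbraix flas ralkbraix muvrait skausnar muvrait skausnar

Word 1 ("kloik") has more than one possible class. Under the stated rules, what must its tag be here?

Candidates per position — 1:kloik {P,N}; 2:kloik {P,N}; 3:korp {P}; 4:ralkbraix {D,N}; 5:flas {P}; 6:ralkbraix {D,N}; 7:muvrait {D}; 8:skausnar {N}; 9:muvrait {D}; 10:skausnar {N}.
Word 1 cannot be N — rule 1 would then fail for every completion. It is P.
Word 2 cannot be N — rule 1 would then fail for every completion. It is P.
Word 4 cannot be N — rule 1 would then fail for every completion. It is D.
Word 6 cannot be N — rule 1 would then fail for every completion. It is D.
The unique satisfying tagging is: P P P D P D D N D N.
Checking: rule 1 ok; rule 2 ok; rule 3 ok.

P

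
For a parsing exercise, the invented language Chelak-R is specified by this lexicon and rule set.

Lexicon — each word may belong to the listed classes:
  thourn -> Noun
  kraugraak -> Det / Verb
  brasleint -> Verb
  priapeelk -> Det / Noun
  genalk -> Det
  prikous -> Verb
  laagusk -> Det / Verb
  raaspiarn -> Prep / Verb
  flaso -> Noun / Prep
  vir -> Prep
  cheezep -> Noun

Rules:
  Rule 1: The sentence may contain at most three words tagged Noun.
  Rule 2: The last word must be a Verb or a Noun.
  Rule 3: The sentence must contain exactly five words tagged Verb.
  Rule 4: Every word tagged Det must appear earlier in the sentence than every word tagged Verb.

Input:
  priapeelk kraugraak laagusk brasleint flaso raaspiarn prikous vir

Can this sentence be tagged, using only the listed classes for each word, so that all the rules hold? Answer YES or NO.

NO

Candidates per position — 1:priapeelk {Det,Noun}; 2:kraugraak {Det,Verb}; 3:laagusk {Det,Verb}; 4:brasleint {Verb}; 5:flaso {Noun,Prep}; 6:raaspiarn {Prep,Verb}; 7:prikous {Verb}; 8:vir {Prep}.
Rule 2 cannot be satisfied by any choice of tags from the lexicon.
So there is no consistent tagging.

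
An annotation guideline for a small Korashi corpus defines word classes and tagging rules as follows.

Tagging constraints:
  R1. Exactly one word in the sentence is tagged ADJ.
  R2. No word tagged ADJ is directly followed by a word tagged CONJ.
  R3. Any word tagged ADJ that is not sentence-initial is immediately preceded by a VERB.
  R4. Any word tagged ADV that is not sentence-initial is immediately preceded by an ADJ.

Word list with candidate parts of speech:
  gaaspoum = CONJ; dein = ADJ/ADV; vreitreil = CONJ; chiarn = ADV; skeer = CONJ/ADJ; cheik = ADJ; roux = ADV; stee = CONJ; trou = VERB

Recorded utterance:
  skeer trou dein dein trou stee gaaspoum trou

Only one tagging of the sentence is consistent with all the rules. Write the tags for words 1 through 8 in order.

Candidates per position — 1:skeer {CONJ,ADJ}; 2:trou {VERB}; 3:dein {ADJ,ADV}; 4:dein {ADJ,ADV}; 5:trou {VERB}; 6:stee {CONJ}; 7:gaaspoum {CONJ}; 8:trou {VERB}.
Position 3: ADV is ruled out by rule 4; that leaves ADJ.
Position 4: ADJ is ruled out by rule 1; that leaves ADV.
Position 1: ADJ is ruled out by rule 1; that leaves CONJ.
The only consistent sequence is: CONJ VERB ADJ ADV VERB CONJ CONJ VERB.
Checking: rule 1 ok; rule 2 ok; rule 3 ok; rule 4 ok.

CONJ VERB ADJ ADV VERB CONJ CONJ VERB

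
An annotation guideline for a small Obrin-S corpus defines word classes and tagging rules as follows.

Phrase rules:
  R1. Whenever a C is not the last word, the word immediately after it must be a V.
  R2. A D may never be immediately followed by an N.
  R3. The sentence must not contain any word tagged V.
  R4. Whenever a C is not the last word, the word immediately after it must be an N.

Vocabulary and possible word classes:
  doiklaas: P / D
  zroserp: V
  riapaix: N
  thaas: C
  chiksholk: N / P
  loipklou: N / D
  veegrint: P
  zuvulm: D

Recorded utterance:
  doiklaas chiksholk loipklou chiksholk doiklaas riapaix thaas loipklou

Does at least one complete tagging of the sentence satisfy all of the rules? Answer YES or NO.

NO

Candidates per position — 1:doiklaas {P,D}; 2:chiksholk {N,P}; 3:loipklou {N,D}; 4:chiksholk {N,P}; 5:doiklaas {P,D}; 6:riapaix {N}; 7:thaas {C}; 8:loipklou {N,D}.
Rule 1 cannot be satisfied by any choice of tags from the lexicon.
So there is no consistent tagging.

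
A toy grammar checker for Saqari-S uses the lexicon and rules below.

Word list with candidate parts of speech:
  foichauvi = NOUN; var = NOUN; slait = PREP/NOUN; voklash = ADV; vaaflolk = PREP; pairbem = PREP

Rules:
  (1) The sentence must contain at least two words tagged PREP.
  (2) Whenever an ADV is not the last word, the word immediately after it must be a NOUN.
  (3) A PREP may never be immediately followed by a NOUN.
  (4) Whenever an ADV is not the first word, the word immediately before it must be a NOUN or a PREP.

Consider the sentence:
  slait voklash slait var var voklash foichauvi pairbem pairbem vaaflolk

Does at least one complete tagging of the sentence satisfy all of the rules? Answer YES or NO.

YES

Candidates per position — 1:slait {PREP,NOUN}; 2:voklash {ADV}; 3:slait {PREP,NOUN}; 4:var {NOUN}; 5:var {NOUN}; 6:voklash {ADV}; 7:foichauvi {NOUN}; 8:pairbem {PREP}; 9:pairbem {PREP}; 10:vaaflolk {PREP}.
One satisfying assignment: PREP ADV NOUN NOUN NOUN ADV NOUN PREP PREP PREP.
Rule-by-rule: rule 1 satisfied; rule 2 satisfied; rule 3 satisfied; rule 4 satisfied.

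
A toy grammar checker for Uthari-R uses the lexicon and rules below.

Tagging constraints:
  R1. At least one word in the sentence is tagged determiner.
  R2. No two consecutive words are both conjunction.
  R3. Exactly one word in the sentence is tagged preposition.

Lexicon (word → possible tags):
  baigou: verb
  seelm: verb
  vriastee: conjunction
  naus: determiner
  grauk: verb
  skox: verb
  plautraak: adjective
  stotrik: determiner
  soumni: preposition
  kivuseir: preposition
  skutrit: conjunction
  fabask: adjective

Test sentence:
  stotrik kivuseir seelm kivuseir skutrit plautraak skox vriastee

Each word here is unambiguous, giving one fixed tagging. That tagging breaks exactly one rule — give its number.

Fixed tagging: determiner preposition verb preposition conjunction adjective verb conjunction.
Checking each rule: R1 holds, R2 holds, R3 violated.
Only rule 3 fails.

3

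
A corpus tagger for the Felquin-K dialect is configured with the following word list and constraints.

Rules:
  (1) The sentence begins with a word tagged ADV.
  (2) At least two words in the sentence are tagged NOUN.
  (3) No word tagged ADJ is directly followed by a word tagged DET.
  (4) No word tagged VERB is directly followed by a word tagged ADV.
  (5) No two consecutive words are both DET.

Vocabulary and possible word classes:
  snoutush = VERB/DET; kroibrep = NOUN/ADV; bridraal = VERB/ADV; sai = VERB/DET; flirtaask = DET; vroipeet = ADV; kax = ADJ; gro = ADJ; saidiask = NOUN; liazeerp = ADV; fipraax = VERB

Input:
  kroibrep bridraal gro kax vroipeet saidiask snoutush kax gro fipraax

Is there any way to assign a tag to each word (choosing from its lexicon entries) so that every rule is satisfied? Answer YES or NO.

NO

Candidates per position — 1:kroibrep {NOUN,ADV}; 2:bridraal {VERB,ADV}; 3:gro {ADJ}; 4:kax {ADJ}; 5:vroipeet {ADV}; 6:saidiask {NOUN}; 7:snoutush {VERB,DET}; 8:kax {ADJ}; 9:gro {ADJ}; 10:fipraax {VERB}.
Every candidate sequence violates at least one rule; no consistent tagging exists.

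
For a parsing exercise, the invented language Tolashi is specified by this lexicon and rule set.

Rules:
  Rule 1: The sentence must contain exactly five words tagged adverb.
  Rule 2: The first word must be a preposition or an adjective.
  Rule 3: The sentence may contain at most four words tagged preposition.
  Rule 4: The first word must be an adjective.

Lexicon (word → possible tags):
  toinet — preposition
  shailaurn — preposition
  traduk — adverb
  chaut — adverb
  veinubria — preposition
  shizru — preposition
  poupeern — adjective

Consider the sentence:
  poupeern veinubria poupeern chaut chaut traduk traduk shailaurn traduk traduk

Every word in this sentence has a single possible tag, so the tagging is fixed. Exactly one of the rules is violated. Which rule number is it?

1

Fixed tagging: adjective preposition adjective adverb adverb adverb adverb preposition adverb adverb.
Applying the rules: R1 violated, R2 holds, R3 holds, R4 holds.
Only rule 1 fails.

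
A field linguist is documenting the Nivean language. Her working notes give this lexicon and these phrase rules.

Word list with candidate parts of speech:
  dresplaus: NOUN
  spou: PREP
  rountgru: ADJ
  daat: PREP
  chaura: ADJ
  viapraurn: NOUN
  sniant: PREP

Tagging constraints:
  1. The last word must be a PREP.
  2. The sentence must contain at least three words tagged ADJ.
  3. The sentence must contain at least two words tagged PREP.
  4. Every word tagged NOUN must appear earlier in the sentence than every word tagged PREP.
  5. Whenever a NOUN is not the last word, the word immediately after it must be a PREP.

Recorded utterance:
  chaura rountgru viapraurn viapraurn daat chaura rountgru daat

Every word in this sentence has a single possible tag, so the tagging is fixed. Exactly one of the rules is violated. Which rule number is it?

Fixed tagging: ADJ ADJ NOUN NOUN PREP ADJ ADJ PREP.
Checking each rule: R1 holds, R2 holds, R3 holds, R4 holds, R5 violated.
Only rule 5 fails.

5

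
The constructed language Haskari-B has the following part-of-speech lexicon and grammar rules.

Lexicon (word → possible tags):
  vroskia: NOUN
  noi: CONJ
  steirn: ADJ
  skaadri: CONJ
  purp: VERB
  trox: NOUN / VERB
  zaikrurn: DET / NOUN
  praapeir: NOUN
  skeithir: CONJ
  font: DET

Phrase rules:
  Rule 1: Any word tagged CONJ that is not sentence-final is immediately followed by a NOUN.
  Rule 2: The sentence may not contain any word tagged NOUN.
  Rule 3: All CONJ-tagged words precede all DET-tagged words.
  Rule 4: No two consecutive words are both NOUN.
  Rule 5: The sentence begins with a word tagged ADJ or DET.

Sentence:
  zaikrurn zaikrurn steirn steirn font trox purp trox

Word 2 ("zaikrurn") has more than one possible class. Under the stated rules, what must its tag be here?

DET

Candidates per position — 1:zaikrurn {DET,NOUN}; 2:zaikrurn {DET,NOUN}; 3:steirn {ADJ}; 4:steirn {ADJ}; 5:font {DET}; 6:trox {NOUN,VERB}; 7:purp {VERB}; 8:trox {NOUN,VERB}.
Position 1: tagging it NOUN would leave rule 2 unsatisfiable, so it must be DET.
Position 2: tagging it NOUN would leave rule 2 unsatisfiable, so it must be DET.
Position 6: tagging it NOUN would leave rule 2 unsatisfiable, so it must be VERB.
Position 8: tagging it NOUN would leave rule 2 unsatisfiable, so it must be VERB.
The only consistent sequence is: DET DET ADJ ADJ DET VERB VERB VERB.
Verifying each rule — rule 1 satisfied; rule 2 satisfied; rule 3 satisfied; rule 4 satisfied; rule 5 satisfied.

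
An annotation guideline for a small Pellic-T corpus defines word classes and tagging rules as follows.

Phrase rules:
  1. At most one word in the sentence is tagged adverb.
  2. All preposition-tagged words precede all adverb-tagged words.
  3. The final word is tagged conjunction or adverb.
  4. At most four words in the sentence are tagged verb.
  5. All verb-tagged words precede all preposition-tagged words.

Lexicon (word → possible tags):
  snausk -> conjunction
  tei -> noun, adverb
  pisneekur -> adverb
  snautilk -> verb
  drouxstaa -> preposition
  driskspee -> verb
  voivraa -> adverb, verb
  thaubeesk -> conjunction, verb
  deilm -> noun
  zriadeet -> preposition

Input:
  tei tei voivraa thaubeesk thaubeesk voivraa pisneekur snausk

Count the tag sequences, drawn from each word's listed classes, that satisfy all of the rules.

Candidates per position — 1:tei {noun,adverb}; 2:tei {noun,adverb}; 3:voivraa {adverb,verb}; 4:thaubeesk {conjunction,verb}; 5:thaubeesk {conjunction,verb}; 6:voivraa {adverb,verb}; 7:pisneekur {adverb}; 8:snausk {conjunction}.
There are 64 candidate sequences in total.
The sequences that satisfy every rule: noun noun verb conjunction conjunction verb adverb conjunction; noun noun verb conjunction verb verb adverb conjunction; noun noun verb verb conjunction verb adverb conjunction; noun noun verb verb verb verb adverb conjunction.
Count = 4.

4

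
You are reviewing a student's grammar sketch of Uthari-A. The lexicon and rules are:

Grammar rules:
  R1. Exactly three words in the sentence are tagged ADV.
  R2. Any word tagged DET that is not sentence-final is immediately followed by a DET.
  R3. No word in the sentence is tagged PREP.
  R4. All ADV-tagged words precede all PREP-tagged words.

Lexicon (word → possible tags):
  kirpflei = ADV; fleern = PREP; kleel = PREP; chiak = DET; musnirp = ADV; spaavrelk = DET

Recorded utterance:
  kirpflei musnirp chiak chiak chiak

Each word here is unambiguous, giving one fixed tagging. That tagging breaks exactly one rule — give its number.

1

Fixed tagging: ADV ADV DET DET DET.
Checking each rule: R1 fail, R2 pass, R3 pass, R4 pass.
Only rule 1 fails.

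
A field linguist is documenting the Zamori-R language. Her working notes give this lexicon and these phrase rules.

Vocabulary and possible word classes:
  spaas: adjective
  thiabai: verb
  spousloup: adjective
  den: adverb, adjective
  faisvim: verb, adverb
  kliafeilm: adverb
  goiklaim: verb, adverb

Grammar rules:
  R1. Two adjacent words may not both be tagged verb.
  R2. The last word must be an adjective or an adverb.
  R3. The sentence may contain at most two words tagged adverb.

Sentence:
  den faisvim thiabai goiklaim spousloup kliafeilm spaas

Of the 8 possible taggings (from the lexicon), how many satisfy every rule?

0

Candidates per position — 1:den {adverb,adjective}; 2:faisvim {verb,adverb}; 3:thiabai {verb}; 4:goiklaim {verb,adverb}; 5:spousloup {adjective}; 6:kliafeilm {adverb}; 7:spaas {adjective}.
There are 8 candidate sequences in total.
Every candidate sequence violates at least one rule; no consistent tagging exists.
Count = 0.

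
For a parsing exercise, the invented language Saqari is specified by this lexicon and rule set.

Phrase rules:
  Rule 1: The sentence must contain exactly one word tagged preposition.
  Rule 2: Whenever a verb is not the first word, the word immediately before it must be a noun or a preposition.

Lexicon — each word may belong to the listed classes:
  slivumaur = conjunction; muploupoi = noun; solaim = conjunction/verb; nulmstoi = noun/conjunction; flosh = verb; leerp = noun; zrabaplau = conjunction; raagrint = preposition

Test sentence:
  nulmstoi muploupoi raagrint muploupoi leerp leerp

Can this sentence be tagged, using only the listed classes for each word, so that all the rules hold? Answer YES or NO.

YES

Candidates per position — 1:nulmstoi {noun,conjunction}; 2:muploupoi {noun}; 3:raagrint {preposition}; 4:muploupoi {noun}; 5:leerp {noun}; 6:leerp {noun}.
One satisfying assignment: conjunction noun preposition noun noun noun.
Rule-by-rule: rule 1 satisfied; rule 2 satisfied.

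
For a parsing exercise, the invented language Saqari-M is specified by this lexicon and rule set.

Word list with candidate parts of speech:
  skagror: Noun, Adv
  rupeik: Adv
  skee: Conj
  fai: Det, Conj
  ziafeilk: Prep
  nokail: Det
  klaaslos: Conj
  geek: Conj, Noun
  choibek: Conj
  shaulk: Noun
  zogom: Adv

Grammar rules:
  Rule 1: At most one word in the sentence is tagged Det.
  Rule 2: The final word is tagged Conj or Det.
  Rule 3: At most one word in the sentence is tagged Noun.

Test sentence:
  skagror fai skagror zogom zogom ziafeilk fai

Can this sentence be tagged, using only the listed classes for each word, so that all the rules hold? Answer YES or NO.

Candidates per position — 1:skagror {Noun,Adv}; 2:fai {Det,Conj}; 3:skagror {Noun,Adv}; 4:zogom {Adv}; 5:zogom {Adv}; 6:ziafeilk {Prep}; 7:fai {Det,Conj}.
One satisfying assignment: Noun Conj Adv Adv Adv Prep Det.
Checking: rule 1 ✓; rule 2 ✓; rule 3 ✓.

YES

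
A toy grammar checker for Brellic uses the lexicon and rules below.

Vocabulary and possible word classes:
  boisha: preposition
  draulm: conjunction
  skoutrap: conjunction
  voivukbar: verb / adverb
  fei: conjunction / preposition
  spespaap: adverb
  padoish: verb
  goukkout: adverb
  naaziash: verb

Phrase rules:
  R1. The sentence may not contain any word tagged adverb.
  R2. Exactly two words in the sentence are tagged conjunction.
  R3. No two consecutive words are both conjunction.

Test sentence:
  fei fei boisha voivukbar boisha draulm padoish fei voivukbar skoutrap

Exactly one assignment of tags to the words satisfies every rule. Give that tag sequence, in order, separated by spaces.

Candidates per position — 1:fei {conjunction,preposition}; 2:fei {conjunction,preposition}; 3:boisha {preposition}; 4:voivukbar {verb,adverb}; 5:boisha {preposition}; 6:draulm {conjunction}; 7:padoish {verb}; 8:fei {conjunction,preposition}; 9:voivukbar {verb,adverb}; 10:skoutrap {conjunction}.
Word 1 cannot be conjunction — rule 2 would then fail for every completion. It is preposition.
Word 2 cannot be conjunction — rule 2 would then fail for every completion. It is preposition.
Word 4 cannot be adverb — rule 1 would then fail for every completion. It is verb.
Word 8 cannot be conjunction — rule 2 would then fail for every completion. It is preposition.
Word 9 cannot be adverb — rule 1 would then fail for every completion. It is verb.
The unique satisfying tagging is: preposition preposition preposition verb preposition conjunction verb preposition verb conjunction.
Rule-by-rule: rule 1 satisfied; rule 2 satisfied; rule 3 satisfied.

preposition preposition preposition verb preposition conjunction verb preposition verb conjunction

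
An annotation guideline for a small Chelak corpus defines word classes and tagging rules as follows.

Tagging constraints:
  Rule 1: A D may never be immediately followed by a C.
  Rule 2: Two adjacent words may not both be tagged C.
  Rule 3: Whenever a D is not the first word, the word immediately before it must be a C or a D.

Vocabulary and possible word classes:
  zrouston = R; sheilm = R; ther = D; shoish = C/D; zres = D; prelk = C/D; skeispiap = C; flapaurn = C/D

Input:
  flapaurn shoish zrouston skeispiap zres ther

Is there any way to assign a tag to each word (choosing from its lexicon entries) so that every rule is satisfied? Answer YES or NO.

YES

Candidates per position — 1:flapaurn {C,D}; 2:shoish {C,D}; 3:zrouston {R}; 4:skeispiap {C}; 5:zres {D}; 6:ther {D}.
One satisfying assignment: C D R C D D.
Check: rule 1 satisfied; rule 2 satisfied; rule 3 satisfied.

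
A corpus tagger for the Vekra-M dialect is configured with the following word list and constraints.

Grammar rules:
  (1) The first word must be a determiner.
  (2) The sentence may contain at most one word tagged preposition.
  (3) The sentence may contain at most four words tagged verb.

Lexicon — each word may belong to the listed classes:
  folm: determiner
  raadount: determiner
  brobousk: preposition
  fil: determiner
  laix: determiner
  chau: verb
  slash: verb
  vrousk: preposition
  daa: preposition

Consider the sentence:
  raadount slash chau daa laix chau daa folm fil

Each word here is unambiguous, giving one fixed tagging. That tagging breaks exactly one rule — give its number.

Fixed tagging: determiner verb verb preposition determiner verb preposition determiner determiner.
Rule check: R1 pass, R2 fail, R3 pass.
Only rule 2 fails.

2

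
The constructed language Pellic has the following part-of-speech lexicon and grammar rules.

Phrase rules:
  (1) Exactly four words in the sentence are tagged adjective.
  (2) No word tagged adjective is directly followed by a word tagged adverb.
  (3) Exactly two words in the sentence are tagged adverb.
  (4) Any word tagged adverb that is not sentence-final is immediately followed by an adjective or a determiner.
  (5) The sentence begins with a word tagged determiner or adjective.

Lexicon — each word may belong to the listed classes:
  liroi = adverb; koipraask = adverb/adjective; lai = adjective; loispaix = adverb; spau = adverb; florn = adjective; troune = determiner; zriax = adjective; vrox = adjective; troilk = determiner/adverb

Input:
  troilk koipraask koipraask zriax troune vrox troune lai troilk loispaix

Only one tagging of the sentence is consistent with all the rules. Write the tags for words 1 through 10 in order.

Candidates per position — 1:troilk {determiner,adverb}; 2:koipraask {adverb,adjective}; 3:koipraask {adverb,adjective}; 4:zriax {adjective}; 5:troune {determiner}; 6:vrox {adjective}; 7:troune {determiner}; 8:lai {adjective}; 9:troilk {determiner,adverb}; 10:loispaix {adverb}.
Word 1 cannot be adverb — rule 5 would then fail for every completion. It is determiner.
Word 9 cannot be adverb — rule 2 would then fail for every completion. It is determiner.
The remaining ambiguous positions (2, 3) are resolved jointly — only one combination satisfies every rule.
The only consistent sequence is: determiner adverb adjective adjective determiner adjective determiner adjective determiner adverb.
Rule-by-rule: rule 1 ok; rule 2 ok; rule 3 ok; rule 4 ok; rule 5 ok.

determiner adverb adjective adjective determiner adjective determiner adjective determiner adverb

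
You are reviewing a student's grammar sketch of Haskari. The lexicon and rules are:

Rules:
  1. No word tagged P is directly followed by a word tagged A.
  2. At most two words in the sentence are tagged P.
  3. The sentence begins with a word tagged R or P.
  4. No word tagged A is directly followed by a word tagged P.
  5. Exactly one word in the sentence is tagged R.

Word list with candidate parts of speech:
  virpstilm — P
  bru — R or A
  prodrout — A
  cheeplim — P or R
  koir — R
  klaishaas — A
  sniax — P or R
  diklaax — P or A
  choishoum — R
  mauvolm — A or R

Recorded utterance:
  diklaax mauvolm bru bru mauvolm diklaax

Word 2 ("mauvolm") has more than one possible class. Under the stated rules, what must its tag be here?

Candidates per position — 1:diklaax {P,A}; 2:mauvolm {A,R}; 3:bru {R,A}; 4:bru {R,A}; 5:mauvolm {A,R}; 6:diklaax {P,A}.
Word 1 cannot be A — rule 3 would then fail for every completion. It is P.
Word 2 cannot be A — rule 1 would then fail for every completion. It is R.
Word 3 cannot be R — rule 5 would then fail for every completion. It is A.
Word 4 cannot be R — rule 5 would then fail for every completion. It is A.
Word 5 cannot be R — rule 5 would then fail for every completion. It is A.
Word 6 cannot be P — rule 4 would then fail for every completion. It is A.
So the tagging must be: P R A A A A.
Verifying each rule — rule 1 ok; rule 2 ok; rule 3 ok; rule 4 ok; rule 5 ok.

R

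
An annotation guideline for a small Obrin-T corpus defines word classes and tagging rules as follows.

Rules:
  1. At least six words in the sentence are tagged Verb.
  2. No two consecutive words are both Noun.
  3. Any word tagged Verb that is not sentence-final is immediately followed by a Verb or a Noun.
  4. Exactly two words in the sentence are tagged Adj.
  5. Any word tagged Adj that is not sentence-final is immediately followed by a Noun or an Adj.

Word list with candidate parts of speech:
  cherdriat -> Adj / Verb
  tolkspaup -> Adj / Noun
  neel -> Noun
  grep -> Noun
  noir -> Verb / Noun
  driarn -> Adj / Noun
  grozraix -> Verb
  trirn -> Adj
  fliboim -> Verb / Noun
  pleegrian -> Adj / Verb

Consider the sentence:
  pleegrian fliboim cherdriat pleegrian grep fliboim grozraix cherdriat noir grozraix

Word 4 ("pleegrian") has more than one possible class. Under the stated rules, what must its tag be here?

Candidates per position — 1:pleegrian {Adj,Verb}; 2:fliboim {Verb,Noun}; 3:cherdriat {Adj,Verb}; 4:pleegrian {Adj,Verb}; 5:grep {Noun}; 6:fliboim {Verb,Noun}; 7:grozraix {Verb}; 8:cherdriat {Adj,Verb}; 9:noir {Verb,Noun}; 10:grozraix {Verb}.
Word 6 cannot be Noun — rule 2 would then fail for every completion. It is Verb.
Word 8 cannot be Adj — rule 3 would then fail for every completion. It is Verb.
Position 4: the remaining choice is settled jointly with positions 1, 2, 3, 9 — only Adj at position 4 is part of a tagging that satisfies every rule.
So the tagging must be: Verb Noun Adj Adj Noun Verb Verb Verb Verb Verb.
Checking: rule 1 ✓; rule 2 ✓; rule 3 ✓; rule 4 ✓; rule 5 ✓.

Adj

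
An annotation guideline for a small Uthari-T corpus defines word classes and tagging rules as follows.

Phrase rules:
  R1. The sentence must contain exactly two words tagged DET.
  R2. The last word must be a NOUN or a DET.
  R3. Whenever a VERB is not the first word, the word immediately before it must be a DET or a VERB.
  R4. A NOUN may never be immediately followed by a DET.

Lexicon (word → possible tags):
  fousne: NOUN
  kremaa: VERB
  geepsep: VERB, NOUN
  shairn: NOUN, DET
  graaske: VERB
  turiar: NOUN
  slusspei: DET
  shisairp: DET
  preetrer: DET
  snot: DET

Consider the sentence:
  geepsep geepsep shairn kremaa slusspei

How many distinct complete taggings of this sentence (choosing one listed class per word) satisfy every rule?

Candidates per position — 1:geepsep {VERB,NOUN}; 2:geepsep {VERB,NOUN}; 3:shairn {NOUN,DET}; 4:kremaa {VERB}; 5:slusspei {DET}.
There are 8 candidate sequences in total.
The sequences that satisfy every rule: VERB VERB DET VERB DET.
Count = 1.

1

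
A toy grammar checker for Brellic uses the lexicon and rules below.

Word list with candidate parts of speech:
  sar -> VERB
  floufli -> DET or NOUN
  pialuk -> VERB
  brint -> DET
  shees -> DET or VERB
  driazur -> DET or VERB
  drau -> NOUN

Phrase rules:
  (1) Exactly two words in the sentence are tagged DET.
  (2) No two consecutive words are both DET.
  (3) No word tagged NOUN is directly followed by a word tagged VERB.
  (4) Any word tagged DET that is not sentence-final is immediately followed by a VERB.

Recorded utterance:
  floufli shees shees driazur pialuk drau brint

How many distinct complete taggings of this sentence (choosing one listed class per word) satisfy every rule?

2

Candidates per position — 1:floufli {DET,NOUN}; 2:shees {DET,VERB}; 3:shees {DET,VERB}; 4:driazur {DET,VERB}; 5:pialuk {VERB}; 6:drau {NOUN}; 7:brint {DET}.
There are 16 candidate sequences in total.
The sequences that satisfy every rule: DET VERB VERB VERB VERB NOUN DET; NOUN DET VERB VERB VERB NOUN DET.
Count = 2.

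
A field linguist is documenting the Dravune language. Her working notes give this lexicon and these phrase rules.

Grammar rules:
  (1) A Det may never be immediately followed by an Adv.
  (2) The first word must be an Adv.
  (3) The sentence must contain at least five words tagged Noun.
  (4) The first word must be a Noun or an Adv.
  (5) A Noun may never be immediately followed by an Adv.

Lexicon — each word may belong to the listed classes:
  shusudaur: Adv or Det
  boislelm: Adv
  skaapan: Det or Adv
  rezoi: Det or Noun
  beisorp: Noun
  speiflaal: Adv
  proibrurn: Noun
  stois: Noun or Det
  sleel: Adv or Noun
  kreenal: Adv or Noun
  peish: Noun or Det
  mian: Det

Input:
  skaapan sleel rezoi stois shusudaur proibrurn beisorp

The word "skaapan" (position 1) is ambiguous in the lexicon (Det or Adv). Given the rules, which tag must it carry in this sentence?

Candidates per position — 1:skaapan {Det,Adv}; 2:sleel {Adv,Noun}; 3:rezoi {Det,Noun}; 4:stois {Noun,Det}; 5:shusudaur {Adv,Det}; 6:proibrurn {Noun}; 7:beisorp {Noun}.
Word 1 cannot be Det — rule 2 would then fail for every completion. It is Adv.
Word 2 cannot be Adv — rule 3 would then fail for every completion. It is Noun.
Word 3 cannot be Det — rule 3 would then fail for every completion. It is Noun.
Word 4 cannot be Det — rule 3 would then fail for every completion. It is Noun.
Word 5 cannot be Adv — rule 5 would then fail for every completion. It is Det.
So the tagging must be: Adv Noun Noun Noun Det Noun Noun.
Rule-by-rule: rule 1 holds; rule 2 holds; rule 3 holds; rule 4 holds; rule 5 holds.

Adv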